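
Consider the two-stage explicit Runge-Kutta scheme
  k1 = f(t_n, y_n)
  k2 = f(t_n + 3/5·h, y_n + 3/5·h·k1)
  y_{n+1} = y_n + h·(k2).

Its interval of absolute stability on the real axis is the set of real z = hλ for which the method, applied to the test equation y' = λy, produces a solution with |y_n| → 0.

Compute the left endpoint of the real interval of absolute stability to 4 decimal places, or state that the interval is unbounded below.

Set f=λy, z=hλ:
  k1=λy_n ⇒ h·k1=z·y_n;  k2=λ(1+3/5z)y_n ⇒ h·k2=z(1+3/5z)y_n
  y_{n+1}/y_n = 1 + z(1+3/5z) = 1 + z + 3/5z²
  R(z) = 1 + z + 3/5z².

Find x<0 with |R(x)|<1.
x=-1.34: |R|=0.7374
R=1: x+3/5x²=0 ⇒ x=−5/3=-1.6667; min R=1−1/(4·3/5)=0.5833>−1
Confirm numerically:
  x=-1.461: |R|=0.81971 <1
  x=-1.152: |R|=0.64426 <1
  x=-0.956: |R|=0.59236 <1
  x=-2.157: |R|=1.63459 >1
  x=-1.945: |R|=1.32482 >1
Stable set (-1.6667, 0).

left endpoint -1.6667.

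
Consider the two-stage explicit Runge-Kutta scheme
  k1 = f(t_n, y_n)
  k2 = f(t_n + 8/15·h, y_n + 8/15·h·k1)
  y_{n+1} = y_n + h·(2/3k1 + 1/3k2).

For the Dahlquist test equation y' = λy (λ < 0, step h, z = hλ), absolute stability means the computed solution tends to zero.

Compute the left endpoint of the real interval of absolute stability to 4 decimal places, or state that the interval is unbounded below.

z* = -5.6250.

With y'=λy (z=hλ):
  k1=λy_n ⇒ h·k1=z·y_n;  k2=λ(1+8/15z)y_n ⇒ h·k2=z(1+8/15z)y_n
  y_{n+1}/y_n = 1 + 2/3z + 1/3z(1+8/15z) = 1 + z + 8/45z²
  so R(z) = 1 + z + 8/45z².

Find x<0 with |R(x)|<1.
x=-1.22: |R|=0.0446
R=1: x+8/45x²=0 ⇒ x=−45/8=-5.6250; min R=1−1/(4·8/45)=-0.4062>−1
Confirm numerically:
  x=-5.227: |R|=0.63016 <1
  x=-3.903: |R|=0.19484 <1
  x=-3.608: |R|=0.29375 <1
  x=-6.121: |R|=1.53974 >1
  x=-5.839: |R|=1.22214 >1
So |R|<1 on (-5.6250, 0).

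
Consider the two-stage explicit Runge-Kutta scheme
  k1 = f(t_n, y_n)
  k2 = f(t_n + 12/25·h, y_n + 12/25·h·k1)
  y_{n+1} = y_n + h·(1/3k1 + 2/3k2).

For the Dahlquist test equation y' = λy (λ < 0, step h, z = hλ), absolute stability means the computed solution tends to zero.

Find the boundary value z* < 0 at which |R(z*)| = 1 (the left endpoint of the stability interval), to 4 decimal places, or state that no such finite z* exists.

z* = -3.1250.

On y'=λy, z=hλ:
  k1=λy_n ⇒ h·k1=z·y_n;  k2=λ(1+12/25z)y_n ⇒ h·k2=z(1+12/25z)y_n
  y_{n+1}/y_n = 1 + 1/3z + 2/3z(1+12/25z) = 1 + z + 8/25z²
  ⇒ R(z) = 1 + z + 8/25z².

Need |R(x)|<1, x<0.
x=-0.48: |R|=0.5937
R=1: x+8/25x²=0 ⇒ x=−25/8=-3.1250; min R=1−1/(4·8/25)=0.2188>−1
Confirm numerically:
  x=-3.041: |R|=0.91826 <1
  x=-2.953: |R|=0.83747 <1
  x=-2.926: |R|=0.81367 <1
  x=-2.867: |R|=0.76330 <1
  x=-3.606: |R|=1.55504 >1
  x=-3.532: |R|=1.46001 >1
  x=-3.472: |R|=1.38553 >1
Stable set (-3.1250, 0).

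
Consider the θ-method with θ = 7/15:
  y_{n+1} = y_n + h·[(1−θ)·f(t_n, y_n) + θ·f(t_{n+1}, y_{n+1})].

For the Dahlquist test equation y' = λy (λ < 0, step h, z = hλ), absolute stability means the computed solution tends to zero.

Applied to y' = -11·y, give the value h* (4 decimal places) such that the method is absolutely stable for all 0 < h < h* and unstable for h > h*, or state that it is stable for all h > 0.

(-30.0000,0); λ=-11 ⇒ h* = (30)/11 = 2.7273.

Set f=λy, z=hλ:
  y_{n+1} = y_n + z·[8/15·y_n + 7/15·y_{n+1}] ⇒ (1 − 7/15z)y_{n+1} = (1 + 8/15z)y_n
  R(z) = (1 + 8/15z)/(1 − 7/15z).

Need |R(x)|<1, x<0.
x=-1.54: |R|=0.1040
R=−1: 1+8/15x = −1+7/15x ⇒ -1/15x=2 ⇒ x=2/(-1/15)=-30.0000
Confirm numerically:
  x=-27.193: |R|=0.98633 <1
  x=-27.054: |R|=0.98559 <1
  x=-27.014: |R|=0.98537 <1
  x=-19.359: |R|=0.92930 <1
  x=-30.364: |R|=1.00160 >1
  x=-30.325: |R|=1.00143 >1
So |R|<1 on (-30.0000, 0).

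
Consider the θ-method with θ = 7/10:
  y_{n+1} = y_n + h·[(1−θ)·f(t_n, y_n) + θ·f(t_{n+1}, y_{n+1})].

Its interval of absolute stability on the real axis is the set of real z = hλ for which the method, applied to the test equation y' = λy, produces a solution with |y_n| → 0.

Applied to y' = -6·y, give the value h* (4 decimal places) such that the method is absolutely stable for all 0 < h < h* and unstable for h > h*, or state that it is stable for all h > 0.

With y'=λy (z=hλ):
  y_{n+1} = y_n + z·[3/10·y_n + 7/10·y_{n+1}] ⇒ (1 − 7/10z)y_{n+1} = (1 + 3/10z)y_n
  R(z) = (1 + 3/10z)/(1 − 7/10z).

Solve |R(x)|<1 on ℝ⁻.
x=-1.12: |R|=0.3722
x=-2: |R|=0.1667
x=-10: |R|=0.2500
x=-100: |R|=0.4085
θ=7/10≥1/2 ⇒ |1+3/10x|<|1−7/10x| ∀x<0 ⇒ interval (−∞,0).

(−∞, 0) — no finite endpoint. Any h>0 works for λ=-6.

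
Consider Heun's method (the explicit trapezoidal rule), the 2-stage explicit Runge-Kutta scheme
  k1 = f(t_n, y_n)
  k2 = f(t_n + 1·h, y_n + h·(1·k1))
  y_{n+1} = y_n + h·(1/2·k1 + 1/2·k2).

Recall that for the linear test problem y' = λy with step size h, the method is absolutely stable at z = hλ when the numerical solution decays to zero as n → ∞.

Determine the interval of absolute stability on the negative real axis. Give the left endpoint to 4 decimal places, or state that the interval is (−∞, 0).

Set f=λy, z=hλ:
  order 2, 2-stage ⇒ R(z)=1+z+z^2/2
  (e.g. R(-0.52)=0.61520, |R|=0.61520)

Boundary: |R(x)|=1, x<0.
x=-0.52: |R|=0.6152
|R(-1.81)|=0.8281 |R(-1.71)|=0.7520 |R(-1.7)|=0.7450
Bisect:
  x_lo=-2.5712 |R|=1.7344  x_hi=-0.2128 |R|=0.8099
  mid=-1.39199 |R|=0.57683 →hi
  mid=-1.98161 |R|=0.98177 →hi
  mid=-2.27641 |R|=1.31461 →lo
  mid=-2.12901 |R|=1.13733 →lo
  mid=-2.05531 |R|=1.05684 →lo
  mid=-2.01846 |R|=1.01863 →lo
  mid=-2.00003 |R|=1.00003 →lo
  mid=-1.99082 |R|=0.99086 →hi
  mid=-1.99542 |R|=0.99544 →hi
  mid=-1.99773 |R|=0.99773 →hi
  ...
  [-2.00003,-1.99989] ⇒ x*=-2.0000
So |R|<1 on (-2.0000, 0).

(-2.0000, 0).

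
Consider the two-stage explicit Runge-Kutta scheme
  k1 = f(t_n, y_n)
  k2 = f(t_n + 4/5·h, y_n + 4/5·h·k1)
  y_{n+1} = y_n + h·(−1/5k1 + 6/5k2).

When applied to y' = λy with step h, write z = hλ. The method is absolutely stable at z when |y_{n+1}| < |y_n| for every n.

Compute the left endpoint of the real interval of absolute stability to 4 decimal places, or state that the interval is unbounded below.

z* = -1.0417.

On y'=λy, z=hλ:
  k1=λy_n ⇒ h·k1=z·y_n;  k2=λ(1+4/5z)y_n ⇒ h·k2=z(1+4/5z)y_n
  y_{n+1}/y_n = 1 − 1/5z + 6/5z(1+4/5z) = 1 + z + 24/25z²
  ⇒ R(z) = 1 + z + 24/25z².

Need |R(x)|<1, x<0.
x=-0.96: |R|=0.9247
R=1: x+24/25x²=0 ⇒ x=−25/24=-1.0417; min R=1−1/(4·24/25)=0.7396>−1
Confirm numerically:
  x=-0.944: |R|=0.91149 <1
  x=-0.561: |R|=0.74113 <1
  x=-0.438: |R|=0.74617 <1
  x=-0.428: |R|=0.74786 <1
  x=-1.626: |R|=1.91212 >1
  x=-1.521: |R|=1.69990 >1
  x=-1.067: |R|=1.02595 >1
So |R|<1 on (-1.0417, 0).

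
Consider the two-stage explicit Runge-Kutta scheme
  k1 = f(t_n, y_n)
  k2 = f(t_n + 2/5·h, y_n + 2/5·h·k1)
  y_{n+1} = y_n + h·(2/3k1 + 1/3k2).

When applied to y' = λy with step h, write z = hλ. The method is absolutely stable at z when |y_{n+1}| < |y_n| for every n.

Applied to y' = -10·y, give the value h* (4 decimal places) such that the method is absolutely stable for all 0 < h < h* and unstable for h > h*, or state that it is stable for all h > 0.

(-7.5000,0); λ=-10 ⇒ h* = (15/2)/10 = 0.7500.

Test eqn y'=λy, z=hλ:
  k1=λy_n ⇒ h·k1=z·y_n;  k2=λ(1+2/5z)y_n ⇒ h·k2=z(1+2/5z)y_n
  y_{n+1}/y_n = 1 + 2/3z + 1/3z(1+2/5z) = 1 + z + 2/15z²
  Hence R(z) = 1 + z + 2/15z².

Need |R(x)|<1, x<0.
x=-0.8: |R|=0.2853
R=1: x+2/15x²=0 ⇒ x=−15/2=-7.5000; min R=1−1/(4·2/15)=-0.8750>−1
Confirm numerically:
  x=-7.452: |R|=0.95231 <1
  x=-4.278: |R|=0.83783 <1
  x=-4.257: |R|=0.84073 <1
  x=-7.932: |R|=1.45688 >1
  x=-7.915: |R|=1.43796 >1
  x=-7.907: |R|=1.42909 >1
Stable set (-7.5000, 0).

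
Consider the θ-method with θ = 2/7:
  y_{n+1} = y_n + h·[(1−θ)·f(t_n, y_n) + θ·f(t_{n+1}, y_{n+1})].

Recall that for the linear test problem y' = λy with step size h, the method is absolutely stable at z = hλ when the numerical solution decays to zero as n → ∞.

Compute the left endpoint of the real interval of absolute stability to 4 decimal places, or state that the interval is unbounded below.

Set f=λy, z=hλ:
  y_{n+1} = y_n + z·[5/7·y_n + 2/7·y_{n+1}] ⇒ (1 − 2/7z)y_{n+1} = (1 + 5/7z)y_n
  so R(z) = (1 + 5/7z)/(1 − 2/7z).

Solve |R(x)|<1 on ℝ⁻.
x=-1.23: |R|=0.0899
R=−1: 1+5/7x = −1+2/7x ⇒ -3/7x=2 ⇒ x=2/(-3/7)=-4.6667
Confirm numerically:
  x=-4.604: |R|=0.98840 <1
  x=-3.411: |R|=0.72746 <1
  x=-3.113: |R|=0.64759 <1
  x=-5.160: |R|=1.08545 >1
  x=-5.158: |R|=1.08512 >1
  x=-4.687: |R|=1.00373 >1
Interval (-4.6667, 0).

left endpoint -4.6667.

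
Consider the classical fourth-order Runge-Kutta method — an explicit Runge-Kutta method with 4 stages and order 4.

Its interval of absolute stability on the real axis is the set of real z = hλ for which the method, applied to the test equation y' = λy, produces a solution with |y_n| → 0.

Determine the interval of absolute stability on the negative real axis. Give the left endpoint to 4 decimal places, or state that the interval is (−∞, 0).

(-2.7853, 0).

On y'=λy, z=hλ:
  order 4, 4-stage ⇒ R(z)=1+z+z^2/2+z^3/6+z^4/24
  (e.g. R(-1.35)=0.28958, |R|=0.28958)

Find x<0 with |R(x)|<1.
x=-1.35: |R|=0.2896
|R(-1.78)|=0.2825 |R(-1.34)|=0.2911 |R(-0.71)|=0.4930
Bisect:
  x_lo=-3.6480 |R|=3.2938  x_hi=-0.1717 |R|=0.8423
  mid=-1.90983 |R|=0.30722 →hi
  mid=-2.77890 |R|=0.99041 →hi
  mid=-3.21344 |R|=1.86215 →lo
  mid=-2.99617 |R|=1.36736 →lo
  mid=-2.88754 |R|=1.16541 →lo
  mid=-2.83322 |R|=1.07469 →lo
  mid=-2.80606 |R|=1.03176 →lo
  ...
  [-2.78548,-2.78527] ⇒ x*=-2.7853
Interval (-2.7853, 0).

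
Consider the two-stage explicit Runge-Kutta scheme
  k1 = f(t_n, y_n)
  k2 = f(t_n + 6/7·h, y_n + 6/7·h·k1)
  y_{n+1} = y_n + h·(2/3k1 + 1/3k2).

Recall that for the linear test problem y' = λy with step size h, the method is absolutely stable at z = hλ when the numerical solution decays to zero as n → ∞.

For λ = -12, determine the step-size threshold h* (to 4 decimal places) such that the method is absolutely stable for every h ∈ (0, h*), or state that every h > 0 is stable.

(-3.5000,0); λ=-12 ⇒ h* = (7/2)/12 = 0.2917.

On y'=λy, z=hλ:
  k1=λy_n ⇒ h·k1=z·y_n;  k2=λ(1+6/7z)y_n ⇒ h·k2=z(1+6/7z)y_n
  y_{n+1}/y_n = 1 + 2/3z + 1/3z(1+6/7z) = 1 + z + 2/7z²
  so R(z) = 1 + z + 2/7z².

Boundary: |R(x)|=1, x<0.
x=-1: |R|=0.2857
R=1: x+2/7x²=0 ⇒ x=−7/2=-3.5000; min R=1−1/(4·2/7)=0.1250>−1
Confirm numerically:
  x=-3.400: |R|=0.90286 <1
  x=-2.485: |R|=0.27935 <1
  x=-1.782: |R|=0.12529 <1
  x=-4.089: |R|=1.68812 >1
  x=-3.995: |R|=1.56501 >1
  x=-3.935: |R|=1.48906 >1
So |R|<1 on (-3.5000, 0).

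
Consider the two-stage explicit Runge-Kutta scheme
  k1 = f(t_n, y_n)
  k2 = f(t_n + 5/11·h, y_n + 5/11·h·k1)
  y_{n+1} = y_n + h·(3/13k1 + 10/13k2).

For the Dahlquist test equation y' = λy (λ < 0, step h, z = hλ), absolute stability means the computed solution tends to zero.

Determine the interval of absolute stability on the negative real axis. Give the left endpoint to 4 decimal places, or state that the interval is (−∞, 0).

Test eqn y'=λy, z=hλ:
  k1=λy_n ⇒ h·k1=z·y_n;  k2=λ(1+5/11z)y_n ⇒ h·k2=z(1+5/11z)y_n
  y_{n+1}/y_n = 1 + 3/13z + 10/13z(1+5/11z) = 1 + z + 50/143z²
  Hence R(z) = 1 + z + 50/143z².

Boundary: |R(x)|=1, x<0.
x=-1.06: |R|=0.3329
R=1: x+50/143x²=0 ⇒ x=−143/50=-2.8600; min R=1−1/(4·50/143)=0.2850>−1
Confirm numerically:
  x=-2.639: |R|=0.79608 <1
  x=-2.349: |R|=0.58030 <1
  x=-1.683: |R|=0.30738 <1
  x=-1.440: |R|=0.28503 <1
  x=-3.183: |R|=1.35948 >1
  x=-2.947: |R|=1.08965 >1
Interval (-2.8600, 0).

(-2.8600, 0).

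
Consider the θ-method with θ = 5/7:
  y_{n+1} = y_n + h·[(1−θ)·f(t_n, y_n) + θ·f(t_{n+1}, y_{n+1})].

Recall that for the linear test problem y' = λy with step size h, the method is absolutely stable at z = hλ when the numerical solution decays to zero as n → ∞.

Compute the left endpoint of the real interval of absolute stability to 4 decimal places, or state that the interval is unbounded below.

With y'=λy (z=hλ):
  y_{n+1} = y_n + z·[2/7·y_n + 5/7·y_{n+1}] ⇒ (1 − 5/7z)y_{n+1} = (1 + 2/7z)y_n
  so R(z) = (1 + 2/7z)/(1 − 5/7z).

Need |R(x)|<1, x<0.
x=-0.78: |R|=0.4991
x=-2: |R|=0.1765
x=-10: |R|=0.2281
x=-100: |R|=0.3807
θ=5/7≥1/2 ⇒ |1+2/7x|<|1−5/7x| ∀x<0 ⇒ stable on all of ℝ⁻.

interval (−∞, 0).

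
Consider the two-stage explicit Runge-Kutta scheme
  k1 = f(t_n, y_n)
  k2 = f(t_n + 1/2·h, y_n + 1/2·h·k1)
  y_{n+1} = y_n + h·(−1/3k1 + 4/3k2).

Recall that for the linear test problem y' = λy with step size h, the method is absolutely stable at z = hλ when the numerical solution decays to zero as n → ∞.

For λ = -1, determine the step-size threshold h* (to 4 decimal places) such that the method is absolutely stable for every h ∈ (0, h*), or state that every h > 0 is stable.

(-1.5000,0); λ=-1 ⇒ h* = (3/2)/1 = 1.5000.

On y'=λy, z=hλ:
  k1=λy_n ⇒ h·k1=z·y_n;  k2=λ(1+1/2z)y_n ⇒ h·k2=z(1+1/2z)y_n
  y_{n+1}/y_n = 1 − 1/3z + 4/3z(1+1/2z) = 1 + z + 2/3z²
  R(z) = 1 + z + 2/3z².

Boundary: |R(x)|=1, x<0.
x=-1.64: |R|=1.1531
R=1: x+2/3x²=0 ⇒ x=−3/2=-1.5000; min R=1−1/(4·2/3)=0.6250>−1
Confirm numerically:
  x=-1.395: |R|=0.90235 <1
  x=-1.226: |R|=0.77605 <1
  x=-0.695: |R|=0.62702 <1
  x=-1.706: |R|=1.23429 >1
  x=-1.637: |R|=1.14951 >1
  x=-1.601: |R|=1.10780 >1
Stable set (-1.5000, 0).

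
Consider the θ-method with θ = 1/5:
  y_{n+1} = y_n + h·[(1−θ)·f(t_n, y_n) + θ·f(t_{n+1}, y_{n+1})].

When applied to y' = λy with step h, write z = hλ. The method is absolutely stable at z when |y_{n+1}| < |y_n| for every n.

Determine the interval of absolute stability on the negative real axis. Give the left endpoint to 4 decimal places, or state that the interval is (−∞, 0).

(-3.3333, 0).

Test eqn y'=λy, z=hλ:
  y_{n+1} = y_n + z·[4/5·y_n + 1/5·y_{n+1}] ⇒ (1 − 1/5z)y_{n+1} = (1 + 4/5z)y_n
  ⇒ R(z) = (1 + 4/5z)/(1 − 1/5z).

Find x<0 with |R(x)|<1.
x=-1.33: |R|=0.0506
R=−1: 1+4/5x = −1+1/5x ⇒ -3/5x=2 ⇒ x=2/(-3/5)=-3.3333
Confirm numerically:
  x=-3.060: |R|=0.89826 <1
  x=-3.047: |R|=0.89325 <1
  x=-2.889: |R|=0.83103 <1
  x=-3.661: |R|=1.11350 >1
  x=-3.564: |R|=1.08080 >1
Interval (-3.3333, 0).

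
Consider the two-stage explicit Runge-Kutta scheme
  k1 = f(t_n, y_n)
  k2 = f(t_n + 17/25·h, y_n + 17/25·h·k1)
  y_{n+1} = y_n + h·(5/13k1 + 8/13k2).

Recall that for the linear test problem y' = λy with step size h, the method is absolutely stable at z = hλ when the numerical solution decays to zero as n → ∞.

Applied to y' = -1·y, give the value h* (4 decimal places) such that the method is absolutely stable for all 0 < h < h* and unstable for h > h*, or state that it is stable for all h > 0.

(-2.3897,0); λ=-1 ⇒ h* = (325/136)/1 = 2.3897.

Set f=λy, z=hλ:
  k1=λy_n ⇒ h·k1=z·y_n;  k2=λ(1+17/25z)y_n ⇒ h·k2=z(1+17/25z)y_n
  y_{n+1}/y_n = 1 + 5/13z + 8/13z(1+17/25z) = 1 + z + 136/325z²
  R(z) = 1 + z + 136/325z².

Solve |R(x)|<1 on ℝ⁻.
x=-0.73: |R|=0.4930
R=1: x+136/325x²=0 ⇒ x=−325/136=-2.3897; min R=1−1/(4·136/325)=0.4026>−1
Confirm numerically:
  x=-2.074: |R|=0.72600 <1
  x=-2.021: |R|=0.68818 <1
  x=-1.799: |R|=0.55531 <1
  x=-2.950: |R|=1.69166 >1
  x=-2.751: |R|=1.41592 >1
  x=-2.566: |R|=1.18930 >1
Stable set (-2.3897, 0).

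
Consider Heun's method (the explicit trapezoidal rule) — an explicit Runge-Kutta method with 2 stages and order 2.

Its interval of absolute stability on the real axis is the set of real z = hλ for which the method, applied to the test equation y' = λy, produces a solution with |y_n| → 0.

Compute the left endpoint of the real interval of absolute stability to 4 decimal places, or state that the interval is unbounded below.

left endpoint -2.0000.

Set f=λy, z=hλ:
  order 2, 2-stage ⇒ R(z)=1+z+z^2/2
  (e.g. R(-1.34)=0.55780, |R|=0.55780)

Boundary: |R(x)|=1, x<0.
x=-1.34: |R|=0.5578
|R(-2)|=1.0000 |R(-1.85)|=0.8613 |R(-1.13)|=0.5085
Bisect:
  x_lo=-2.7026 |R|=1.9494  x_hi=-0.1209 |R|=0.8864
  mid=-1.41174 |R|=0.58476 →hi
  mid=-2.05716 |R|=1.05879 →lo
  mid=-1.73445 |R|=0.76971 →hi
  mid=-1.89580 |R|=0.90123 →hi
  mid=-1.97648 |R|=0.97676 →hi
  mid=-2.01682 |R|=1.01696 →lo
  mid=-1.99665 |R|=0.99666 →hi
  mid=-2.00674 |R|=1.00676 →lo
  mid=-2.00169 |R|=1.00169 →lo
  ...
  [-2.00012,-1.99996] ⇒ x*=-2.0000
Interval (-2.0000, 0).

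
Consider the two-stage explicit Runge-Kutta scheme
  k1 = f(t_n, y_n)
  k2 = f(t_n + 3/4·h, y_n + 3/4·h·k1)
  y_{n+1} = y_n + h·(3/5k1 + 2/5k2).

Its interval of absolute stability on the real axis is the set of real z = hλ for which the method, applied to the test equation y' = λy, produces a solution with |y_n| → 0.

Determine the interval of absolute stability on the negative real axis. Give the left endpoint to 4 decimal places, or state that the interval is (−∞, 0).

(-3.3333, 0).

Set f=λy, z=hλ:
  k1=λy_n ⇒ h·k1=z·y_n;  k2=λ(1+3/4z)y_n ⇒ h·k2=z(1+3/4z)y_n
  y_{n+1}/y_n = 1 + 3/5z + 2/5z(1+3/4z) = 1 + z + 3/10z²
  Hence R(z) = 1 + z + 3/10z².

Need |R(x)|<1, x<0.
x=-1.14: |R|=0.2499
R=1: x+3/10x²=0 ⇒ x=−10/3=-3.3333; min R=1−1/(4·3/10)=0.1667>−1
Confirm numerically:
  x=-2.675: |R|=0.47169 <1
  x=-1.739: |R|=0.16824 <1
  x=-1.456: |R|=0.17998 <1
  x=-3.694: |R|=1.39969 >1
  x=-3.626: |R|=1.31836 >1
Stable set (-3.3333, 0).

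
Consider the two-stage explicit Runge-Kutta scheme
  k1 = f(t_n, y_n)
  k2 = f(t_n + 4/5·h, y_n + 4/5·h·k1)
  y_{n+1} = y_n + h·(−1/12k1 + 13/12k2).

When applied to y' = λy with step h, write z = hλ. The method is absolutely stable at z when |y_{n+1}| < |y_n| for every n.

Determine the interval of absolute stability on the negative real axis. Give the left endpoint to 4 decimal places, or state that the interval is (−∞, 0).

Test eqn y'=λy, z=hλ:
  k1=λy_n ⇒ h·k1=z·y_n;  k2=λ(1+4/5z)y_n ⇒ h·k2=z(1+4/5z)y_n
  y_{n+1}/y_n = 1 − 1/12z + 13/12z(1+4/5z) = 1 + z + 13/15z²
  R(z) = 1 + z + 13/15z².

Find x<0 with |R(x)|<1.
x=-1.3: |R|=1.1647
R=1: x+13/15x²=0 ⇒ x=−15/13=-1.1538; min R=1−1/(4·13/15)=0.7115>−1
Confirm numerically:
  x=-1.115: |R|=0.96246 <1
  x=-0.857: |R|=0.77952 <1
  x=-0.757: |R|=0.73964 <1
  x=-1.713: |R|=1.83012 >1
  x=-1.567: |R|=1.56109 >1
Stable set (-1.1538, 0).

(-1.1538, 0).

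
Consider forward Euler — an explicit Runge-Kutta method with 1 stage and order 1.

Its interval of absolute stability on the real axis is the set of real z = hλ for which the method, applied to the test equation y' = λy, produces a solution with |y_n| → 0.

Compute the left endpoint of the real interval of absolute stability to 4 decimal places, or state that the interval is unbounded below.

On y'=λy, z=hλ:
  order 1, 1-stage ⇒ R(z)=1+z
  (e.g. R(-1.12)=-0.12000, |R|=0.12000)

Need |R(x)|<1, x<0.
x=-1.12: |R|=0.1200
|R(-1.98)|=0.9800 |R(-1.47)|=0.4700 |R(-1)|=0.0000
Bisect:
  x_lo=-2.8540 |R|=1.8540  x_hi=-0.1872 |R|=0.8128
  mid=-1.52061 |R|=0.52061 →hi
  mid=-2.18731 |R|=1.18731 →lo
  mid=-1.85396 |R|=0.85396 →hi
  mid=-2.02064 |R|=1.02064 →lo
  mid=-1.93730 |R|=0.93730 →hi
  mid=-1.97897 |R|=0.97897 →hi
  mid=-1.99980 |R|=0.99980 →hi
  mid=-2.01022 |R|=1.01022 →lo
  mid=-2.00501 |R|=1.00501 →lo
  ...
  [-2.00013,-1.99997] ⇒ x*=-2.0000
Stable set (-2.0000, 0).

z* = -2.0000.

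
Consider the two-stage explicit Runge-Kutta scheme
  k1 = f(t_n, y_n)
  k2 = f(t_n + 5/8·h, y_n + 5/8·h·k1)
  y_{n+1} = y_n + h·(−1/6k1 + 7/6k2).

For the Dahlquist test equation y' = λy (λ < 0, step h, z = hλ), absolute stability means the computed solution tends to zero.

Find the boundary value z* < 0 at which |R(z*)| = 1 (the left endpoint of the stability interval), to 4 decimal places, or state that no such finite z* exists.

z* = -1.3714.

Test eqn y'=λy, z=hλ:
  k1=λy_n ⇒ h·k1=z·y_n;  k2=λ(1+5/8z)y_n ⇒ h·k2=z(1+5/8z)y_n
  y_{n+1}/y_n = 1 − 1/6z + 7/6z(1+5/8z) = 1 + z + 35/48z²
  R(z) = 1 + z + 35/48z².

Boundary: |R(x)|=1, x<0.
x=-0.8: |R|=0.6667
R=1: x+35/48x²=0 ⇒ x=−48/35=-1.3714; min R=1−1/(4·35/48)=0.6571>−1
Confirm numerically:
  x=-1.248: |R|=0.88768 <1
  x=-0.731: |R|=0.65864 <1
  x=-0.621: |R|=0.66020 <1
  x=-1.929: |R|=1.78426 >1
  x=-1.896: |R|=1.72522 >1
  x=-1.888: |R|=1.71115 >1
Stable set (-1.3714, 0).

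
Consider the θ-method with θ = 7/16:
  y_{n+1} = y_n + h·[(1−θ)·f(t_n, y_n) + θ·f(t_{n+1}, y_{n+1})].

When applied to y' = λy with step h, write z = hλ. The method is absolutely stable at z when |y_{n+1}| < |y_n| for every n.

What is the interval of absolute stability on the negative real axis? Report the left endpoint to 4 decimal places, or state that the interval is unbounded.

(-16.0000, 0).

On y'=λy, z=hλ:
  y_{n+1} = y_n + z·[9/16·y_n + 7/16·y_{n+1}] ⇒ (1 − 7/16z)y_{n+1} = (1 + 9/16z)y_n
  R(z) = (1 + 9/16z)/(1 − 7/16z).

Boundary: |R(x)|=1, x<0.
x=-0.31: |R|=0.7270
R=−1: 1+9/16x = −1+7/16x ⇒ -1/8x=2 ⇒ x=2/(-1/8)=-16.0000
Confirm numerically:
  x=-12.434: |R|=0.93078 <1
  x=-9.112: |R|=0.82733 <1
  x=-6.435: |R|=0.68662 <1
  x=-16.564: |R|=1.00855 >1
  x=-16.511: |R|=1.00777 >1
  x=-16.099: |R|=1.00154 >1
Stable set (-16.0000, 0).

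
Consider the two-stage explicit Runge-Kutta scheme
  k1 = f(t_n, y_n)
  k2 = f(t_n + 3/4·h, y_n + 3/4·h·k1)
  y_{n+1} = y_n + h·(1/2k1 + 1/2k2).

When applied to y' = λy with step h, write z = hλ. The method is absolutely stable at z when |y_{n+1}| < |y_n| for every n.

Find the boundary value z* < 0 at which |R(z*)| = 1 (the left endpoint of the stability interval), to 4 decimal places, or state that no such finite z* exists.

left endpoint -2.6667.

Test eqn y'=λy, z=hλ:
  k1=λy_n ⇒ h·k1=z·y_n;  k2=λ(1+3/4z)y_n ⇒ h·k2=z(1+3/4z)y_n
  y_{n+1}/y_n = 1 + 1/2z + 1/2z(1+3/4z) = 1 + z + 3/8z²
  Hence R(z) = 1 + z + 3/8z².

Need |R(x)|<1, x<0.
x=-0.77: |R|=0.4523
R=1: x+3/8x²=0 ⇒ x=−8/3=-2.6667; min R=1−1/(4·3/8)=0.3333>−1
Confirm numerically:
  x=-2.474: |R|=0.82125 <1
  x=-2.215: |R|=0.62483 <1
  x=-2.071: |R|=0.53739 <1
  x=-1.571: |R|=0.35452 <1
  x=-3.182: |R|=1.61492 >1
  x=-2.757: |R|=1.09339 >1
Interval (-2.6667, 0).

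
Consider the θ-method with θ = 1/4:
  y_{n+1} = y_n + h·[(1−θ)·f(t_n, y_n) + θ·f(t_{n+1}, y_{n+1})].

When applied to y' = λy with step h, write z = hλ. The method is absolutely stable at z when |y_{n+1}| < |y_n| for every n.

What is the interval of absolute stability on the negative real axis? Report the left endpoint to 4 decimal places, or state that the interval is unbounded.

On y'=λy, z=hλ:
  y_{n+1} = y_n + z·[3/4·y_n + 1/4·y_{n+1}] ⇒ (1 − 1/4z)y_{n+1} = (1 + 3/4z)y_n
  R(z) = (1 + 3/4z)/(1 − 1/4z).

Boundary: |R(x)|=1, x<0.
x=-0.83: |R|=0.3126
R=−1: 1+3/4x = −1+1/4x ⇒ -1/2x=2 ⇒ x=2/(-1/2)=-4.0000
Confirm numerically:
  x=-3.542: |R|=0.87855 <1
  x=-3.385: |R|=0.83345 <1
  x=-2.532: |R|=0.55052 <1
  x=-2.525: |R|=0.54789 <1
  x=-4.575: |R|=1.13411 >1
  x=-4.071: |R|=1.01759 >1
Interval (-4.0000, 0).

(-4.0000, 0).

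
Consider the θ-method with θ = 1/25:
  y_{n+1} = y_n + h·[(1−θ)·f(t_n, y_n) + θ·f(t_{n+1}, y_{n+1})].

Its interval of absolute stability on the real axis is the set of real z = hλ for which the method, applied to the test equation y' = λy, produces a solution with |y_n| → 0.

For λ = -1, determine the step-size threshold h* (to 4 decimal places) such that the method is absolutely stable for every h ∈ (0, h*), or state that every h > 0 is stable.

(-2.1739,0); λ=-1 ⇒ h* = (50/23)/1 = 2.1739.

Test eqn y'=λy, z=hλ:
  y_{n+1} = y_n + z·[24/25·y_n + 1/25·y_{n+1}] ⇒ (1 − 1/25z)y_{n+1} = (1 + 24/25z)y_n
  R(z) = (1 + 24/25z)/(1 − 1/25z).

Boundary: |R(x)|=1, x<0.
x=-1.32: |R|=0.2538
R=−1: 1+24/25x = −1+1/25x ⇒ -23/25x=2 ⇒ x=2/(-23/25)=-2.1739
Confirm numerically:
  x=-1.804: |R|=0.68258 <1
  x=-1.482: |R|=0.39906 <1
  x=-1.375: |R|=0.30332 <1
  x=-1.069: |R|=0.02516 <1
  x=-2.695: |R|=1.43275 >1
  x=-2.674: |R|=1.41562 >1
  x=-2.643: |R|=1.39030 >1
So |R|<1 on (-2.1739, 0).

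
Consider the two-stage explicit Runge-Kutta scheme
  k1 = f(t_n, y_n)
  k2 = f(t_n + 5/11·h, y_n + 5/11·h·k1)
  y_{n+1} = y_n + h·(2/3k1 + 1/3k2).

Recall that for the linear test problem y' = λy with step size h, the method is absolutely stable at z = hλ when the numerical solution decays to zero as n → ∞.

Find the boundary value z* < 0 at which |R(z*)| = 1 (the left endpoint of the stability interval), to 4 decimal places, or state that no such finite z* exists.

Test eqn y'=λy, z=hλ:
  k1=λy_n ⇒ h·k1=z·y_n;  k2=λ(1+5/11z)y_n ⇒ h·k2=z(1+5/11z)y_n
  y_{n+1}/y_n = 1 + 2/3z + 1/3z(1+5/11z) = 1 + z + 5/33z²
  ⇒ R(z) = 1 + z + 5/33z².

Boundary: |R(x)|=1, x<0.
x=-1.55: |R|=0.1860
R=1: x+5/33x²=0 ⇒ x=−33/5=-6.6000; min R=1−1/(4·5/33)=-0.6500>−1
Confirm numerically:
  x=-3.985: |R|=0.57891 <1
  x=-3.288: |R|=0.64998 <1
  x=-3.138: |R|=0.64602 <1
  x=-7.167: |R|=1.61571 >1
  x=-6.736: |R|=1.13880 >1
  x=-6.651: |R|=1.05139 >1
So |R|<1 on (-6.6000, 0).

left endpoint -6.6000.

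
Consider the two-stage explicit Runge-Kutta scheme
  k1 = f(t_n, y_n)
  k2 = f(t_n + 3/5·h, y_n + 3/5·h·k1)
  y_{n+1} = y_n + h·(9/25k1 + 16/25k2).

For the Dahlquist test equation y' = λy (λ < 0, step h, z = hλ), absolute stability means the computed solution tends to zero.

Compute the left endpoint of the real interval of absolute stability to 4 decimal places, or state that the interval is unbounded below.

z* = -2.6042.

With y'=λy (z=hλ):
  k1=λy_n ⇒ h·k1=z·y_n;  k2=λ(1+3/5z)y_n ⇒ h·k2=z(1+3/5z)y_n
  y_{n+1}/y_n = 1 + 9/25z + 16/25z(1+3/5z) = 1 + z + 48/125z²
  Hence R(z) = 1 + z + 48/125z².

Need |R(x)|<1, x<0.
x=-0.75: |R|=0.4660
R=1: x+48/125x²=0 ⇒ x=−125/48=-2.6042; min R=1−1/(4·48/125)=0.3490>−1
Confirm numerically:
  x=-1.825: |R|=0.45396 <1
  x=-1.815: |R|=0.44998 <1
  x=-1.716: |R|=0.41475 <1
  x=-3.005: |R|=1.46253 >1
  x=-2.971: |R|=1.41851 >1
  x=-2.891: |R|=1.31843 >1
Interval (-2.6042, 0).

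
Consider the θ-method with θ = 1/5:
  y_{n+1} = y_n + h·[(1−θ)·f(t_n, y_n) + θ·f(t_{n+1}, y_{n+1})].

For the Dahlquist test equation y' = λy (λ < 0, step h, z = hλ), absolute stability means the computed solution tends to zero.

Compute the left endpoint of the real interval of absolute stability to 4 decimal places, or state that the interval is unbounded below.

With y'=λy (z=hλ):
  y_{n+1} = y_n + z·[4/5·y_n + 1/5·y_{n+1}] ⇒ (1 − 1/5z)y_{n+1} = (1 + 4/5z)y_n
  so R(z) = (1 + 4/5z)/(1 − 1/5z).

Boundary: |R(x)|=1, x<0.
x=-0.57: |R|=0.4883
R=−1: 1+4/5x = −1+1/5x ⇒ -3/5x=2 ⇒ x=2/(-3/5)=-3.3333
Confirm numerically:
  x=-3.171: |R|=0.94040 <1
  x=-2.484: |R|=0.65954 <1
  x=-1.506: |R|=0.15739 <1
  x=-3.896: |R|=1.18975 >1
  x=-3.450: |R|=1.04142 >1
  x=-3.359: |R|=1.00921 >1
So |R|<1 on (-3.3333, 0).

z* = -3.3333.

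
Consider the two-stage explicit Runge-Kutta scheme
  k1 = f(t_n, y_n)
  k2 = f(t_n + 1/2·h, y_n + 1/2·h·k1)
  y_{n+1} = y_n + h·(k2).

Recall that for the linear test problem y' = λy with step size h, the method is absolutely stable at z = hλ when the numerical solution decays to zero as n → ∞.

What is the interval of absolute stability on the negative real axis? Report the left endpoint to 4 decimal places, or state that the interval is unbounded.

z∈(-2.0000,0).

With y'=λy (z=hλ):
  k1=λy_n ⇒ h·k1=z·y_n;  k2=λ(1+1/2z)y_n ⇒ h·k2=z(1+1/2z)y_n
  y_{n+1}/y_n = 1 + z(1+1/2z) = 1 + z + 1/2z²
  so R(z) = 1 + z + 1/2z².

Need |R(x)|<1, x<0.
x=-1.16: |R|=0.5128
R=1: x+1/2x²=0 ⇒ x=−2=-2.0000; min R=1−1/(4·1/2)=0.5000>−1
Confirm numerically:
  x=-1.599: |R|=0.67940 <1
  x=-1.378: |R|=0.57144 <1
  x=-1.276: |R|=0.53809 <1
  x=-0.999: |R|=0.50000 <1
  x=-2.306: |R|=1.35282 >1
  x=-2.258: |R|=1.29128 >1
  x=-2.207: |R|=1.22842 >1
Stable set (-2.0000, 0).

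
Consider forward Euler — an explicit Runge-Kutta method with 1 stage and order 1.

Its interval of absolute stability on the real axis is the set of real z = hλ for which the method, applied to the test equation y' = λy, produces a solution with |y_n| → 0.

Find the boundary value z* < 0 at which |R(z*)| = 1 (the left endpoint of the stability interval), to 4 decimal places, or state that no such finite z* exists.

With y'=λy (z=hλ):
  order 1, 1-stage ⇒ R(z)=1+z
  (e.g. R(-0.35)=0.65000, |R|=0.65000)

Boundary: |R(x)|=1, x<0.
x=-0.35: |R|=0.6500
|R(-2.37)|=1.3700 |R(-2.15)|=1.1500 |R(-1.37)|=0.3700
Bisect:
  x_lo=-2.4875 |R|=1.4875  x_hi=-0.1102 |R|=0.8898
  mid=-1.29883 |R|=0.29883 →hi
  mid=-1.89314 |R|=0.89314 →hi
  mid=-2.19030 |R|=1.19030 →lo
  mid=-2.04172 |R|=1.04172 →lo
  mid=-1.96743 |R|=0.96743 →hi
  mid=-2.00458 |R|=1.00458 →lo
  mid=-1.98601 |R|=0.98601 →hi
  ...
  [-2.00008,-1.99994] ⇒ x*=-2.0000
Stable set (-2.0000, 0).

z* = -2.0000.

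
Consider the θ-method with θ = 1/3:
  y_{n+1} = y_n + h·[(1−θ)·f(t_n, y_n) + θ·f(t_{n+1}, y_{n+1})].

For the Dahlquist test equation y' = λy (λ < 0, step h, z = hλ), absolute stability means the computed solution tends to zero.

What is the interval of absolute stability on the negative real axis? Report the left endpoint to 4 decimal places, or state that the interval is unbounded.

On y'=λy, z=hλ:
  y_{n+1} = y_n + z·[2/3·y_n + 1/3·y_{n+1}] ⇒ (1 − 1/3z)y_{n+1} = (1 + 2/3z)y_n
  so R(z) = (1 + 2/3z)/(1 − 1/3z).

Need |R(x)|<1, x<0.
x=-0.6: |R|=0.5000
R=−1: 1+2/3x = −1+1/3x ⇒ -1/3x=2 ⇒ x=2/(-1/3)=-6.0000
Confirm numerically:
  x=-5.124: |R|=0.89217 <1
  x=-3.683: |R|=0.65330 <1
  x=-3.208: |R|=0.55026 <1
  x=-6.539: |R|=1.05650 >1
  x=-6.460: |R|=1.04863 >1
  x=-6.385: |R|=1.04102 >1
So |R|<1 on (-6.0000, 0).

(-6.0000, 0).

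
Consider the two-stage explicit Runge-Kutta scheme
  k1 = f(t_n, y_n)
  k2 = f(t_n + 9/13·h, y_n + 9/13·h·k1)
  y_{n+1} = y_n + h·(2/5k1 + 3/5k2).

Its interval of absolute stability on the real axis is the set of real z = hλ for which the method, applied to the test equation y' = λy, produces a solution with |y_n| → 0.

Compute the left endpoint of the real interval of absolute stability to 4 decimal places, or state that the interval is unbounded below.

z* = -2.4074.

On y'=λy, z=hλ:
  k1=λy_n ⇒ h·k1=z·y_n;  k2=λ(1+9/13z)y_n ⇒ h·k2=z(1+9/13z)y_n
  y_{n+1}/y_n = 1 + 2/5z + 3/5z(1+9/13z) = 1 + z + 27/65z²
  R(z) = 1 + z + 27/65z².

Find x<0 with |R(x)|<1.
x=-1.56: |R|=0.4509
R=1: x+27/65x²=0 ⇒ x=−65/27=-2.4074; min R=1−1/(4·27/65)=0.3981>−1
Confirm numerically:
  x=-1.712: |R|=0.50547 <1
  x=-1.359: |R|=0.40817 <1
  x=-1.065: |R|=0.40614 <1
  x=-2.606: |R|=1.21497 >1
  x=-2.587: |R|=1.19299 >1
  x=-2.450: |R|=1.04335 >1
Interval (-2.4074, 0).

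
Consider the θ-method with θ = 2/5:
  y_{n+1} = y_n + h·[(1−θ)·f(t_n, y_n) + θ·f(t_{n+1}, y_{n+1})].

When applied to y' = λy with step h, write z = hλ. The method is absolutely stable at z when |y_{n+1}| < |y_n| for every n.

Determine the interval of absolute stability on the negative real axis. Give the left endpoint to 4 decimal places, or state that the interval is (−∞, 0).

Test eqn y'=λy, z=hλ:
  y_{n+1} = y_n + z·[3/5·y_n + 2/5·y_{n+1}] ⇒ (1 − 2/5z)y_{n+1} = (1 + 3/5z)y_n
  Hence R(z) = (1 + 3/5z)/(1 − 2/5z).

Boundary: |R(x)|=1, x<0.
x=-1.38: |R|=0.1108
R=−1: 1+3/5x = −1+2/5x ⇒ -1/5x=2 ⇒ x=2/(-1/5)=-10.0000
Confirm numerically:
  x=-7.888: |R|=0.89834 <1
  x=-6.922: |R|=0.83666 <1
  x=-6.589: |R|=0.81236 <1
  x=-6.270: |R|=0.78734 <1
  x=-10.492: |R|=1.01893 >1
  x=-10.314: |R|=1.01225 >1
  x=-10.098: |R|=1.00389 >1
So |R|<1 on (-10.0000, 0).

z∈(-10.0000,0).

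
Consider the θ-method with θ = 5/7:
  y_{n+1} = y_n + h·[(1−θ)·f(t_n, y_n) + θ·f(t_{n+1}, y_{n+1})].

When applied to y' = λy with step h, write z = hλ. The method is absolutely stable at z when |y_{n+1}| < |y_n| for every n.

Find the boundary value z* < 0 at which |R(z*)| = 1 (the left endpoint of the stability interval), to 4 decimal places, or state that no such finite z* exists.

unbounded; (−∞, 0).

Set f=λy, z=hλ:
  y_{n+1} = y_n + z·[2/7·y_n + 5/7·y_{n+1}] ⇒ (1 − 5/7z)y_{n+1} = (1 + 2/7z)y_n
  so R(z) = (1 + 2/7z)/(1 − 5/7z).

Find x<0 with |R(x)|<1.
x=-0.48: |R|=0.6426
x=-2: |R|=0.1765
x=-10: |R|=0.2281
x=-100: |R|=0.3807
θ=5/7≥1/2 ⇒ |1+2/7x|<|1−5/7x| ∀x<0 ⇒ unbounded interval.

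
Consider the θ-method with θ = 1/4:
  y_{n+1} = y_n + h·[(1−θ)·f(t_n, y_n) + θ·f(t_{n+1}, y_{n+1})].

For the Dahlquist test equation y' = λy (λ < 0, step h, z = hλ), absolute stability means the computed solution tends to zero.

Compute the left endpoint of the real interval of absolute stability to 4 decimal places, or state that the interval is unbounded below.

z* = -4.0000.

Set f=λy, z=hλ:
  y_{n+1} = y_n + z·[3/4·y_n + 1/4·y_{n+1}] ⇒ (1 − 1/4z)y_{n+1} = (1 + 3/4z)y_n
  Hence R(z) = (1 + 3/4z)/(1 − 1/4z).

Need |R(x)|<1, x<0.
x=-1.48: |R|=0.0803
R=−1: 1+3/4x = −1+1/4x ⇒ -1/2x=2 ⇒ x=2/(-1/2)=-4.0000
Confirm numerically:
  x=-3.654: |R|=0.90959 <1
  x=-1.880: |R|=0.27891 <1
  x=-1.705: |R|=0.19544 <1
  x=-4.320: |R|=1.07692 >1
  x=-4.089: |R|=1.02201 >1
  x=-4.048: |R|=1.01193 >1
Stable set (-4.0000, 0).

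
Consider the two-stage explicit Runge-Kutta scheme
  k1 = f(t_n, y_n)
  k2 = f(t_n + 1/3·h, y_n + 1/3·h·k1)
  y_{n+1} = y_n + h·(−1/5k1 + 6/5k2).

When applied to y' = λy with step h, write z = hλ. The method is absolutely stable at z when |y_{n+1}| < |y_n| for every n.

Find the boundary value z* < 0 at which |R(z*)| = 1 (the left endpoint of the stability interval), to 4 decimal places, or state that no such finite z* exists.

On y'=λy, z=hλ:
  k1=λy_n ⇒ h·k1=z·y_n;  k2=λ(1+1/3z)y_n ⇒ h·k2=z(1+1/3z)y_n
  y_{n+1}/y_n = 1 − 1/5z + 6/5z(1+1/3z) = 1 + z + 2/5z²
  R(z) = 1 + z + 2/5z².

Solve |R(x)|<1 on ℝ⁻.
x=-1.09: |R|=0.3852
R=1: x+2/5x²=0 ⇒ x=−5/2=-2.5000; min R=1−1/(4·2/5)=0.3750>−1
Confirm numerically:
  x=-1.625: |R|=0.43125 <1
  x=-1.556: |R|=0.41245 <1
  x=-1.077: |R|=0.38697 <1
  x=-3.013: |R|=1.61827 >1
  x=-2.778: |R|=1.30891 >1
  x=-2.664: |R|=1.17476 >1
Interval (-2.5000, 0).

left endpoint -2.5000.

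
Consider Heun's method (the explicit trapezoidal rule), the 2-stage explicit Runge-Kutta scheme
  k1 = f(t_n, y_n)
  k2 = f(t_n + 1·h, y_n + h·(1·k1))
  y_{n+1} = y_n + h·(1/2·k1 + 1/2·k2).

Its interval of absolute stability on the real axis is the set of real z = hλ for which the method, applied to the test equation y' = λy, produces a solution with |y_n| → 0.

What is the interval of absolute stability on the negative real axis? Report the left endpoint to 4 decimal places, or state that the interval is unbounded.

Test eqn y'=λy, z=hλ:
  order 2, 2-stage ⇒ R(z)=1+z+z^2/2
  (e.g. R(-0.35)=0.71125, |R|=0.71125)

Solve |R(x)|<1 on ℝ⁻.
x=-0.35: |R|=0.7113
|R(-2.3)|=1.3450 |R(-1.96)|=0.9608 |R(-1.92)|=0.9232
Bisect:
  x_lo=-2.6564 |R|=1.8717  x_hi=-0.3098 |R|=0.7382
  mid=-1.48307 |R|=0.61668 →hi
  mid=-2.06971 |R|=1.07214 →lo
  mid=-1.77639 |R|=0.80139 →hi
  mid=-1.92305 |R|=0.92601 →hi
  mid=-1.99638 |R|=0.99639 →hi
  mid=-2.03305 |R|=1.03359 →lo
  mid=-2.01471 |R|=1.01482 →lo
  mid=-2.00555 |R|=1.00556 →lo
  mid=-2.00096 |R|=1.00097 →lo
  ...
  [-2.00011,-1.99996] ⇒ x*=-2.0000
So |R|<1 on (-2.0000, 0).

(-2.0000, 0).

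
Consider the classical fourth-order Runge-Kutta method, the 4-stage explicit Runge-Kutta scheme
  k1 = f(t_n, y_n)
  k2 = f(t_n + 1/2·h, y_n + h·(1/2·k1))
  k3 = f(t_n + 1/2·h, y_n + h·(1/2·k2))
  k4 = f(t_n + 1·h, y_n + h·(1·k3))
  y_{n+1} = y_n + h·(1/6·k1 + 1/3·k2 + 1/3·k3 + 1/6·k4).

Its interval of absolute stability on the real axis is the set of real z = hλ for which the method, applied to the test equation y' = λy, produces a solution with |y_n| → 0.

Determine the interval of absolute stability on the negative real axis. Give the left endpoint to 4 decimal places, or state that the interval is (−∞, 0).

(-2.7853, 0).

On y'=λy, z=hλ:
  order 4, 4-stage ⇒ R(z)=1+z+z^2/2+z^3/6+z^4/24
  (e.g. R(-1.53)=0.27185, |R|=0.27185)

Solve |R(x)|<1 on ℝ⁻.
x=-1.53: |R|=0.2718
|R(-1.82)|=0.2886 |R(-1.17)|=0.3256 |R(-1.08)|=0.3499
Bisect:
  x_lo=-3.4141 |R|=2.4423  x_hi=-0.0767 |R|=0.9261
  mid=-1.74540 |R|=0.27830 →hi
  mid=-2.57973 |R|=0.73180 →hi
  mid=-2.99690 |R|=1.36881 →lo
  mid=-2.78831 |R|=1.00456 →lo
  mid=-2.68402 |R|=0.85775 →hi
  mid=-2.73617 |R|=0.92843 →hi
  mid=-2.76224 |R|=0.96580 →hi
  mid=-2.77528 |R|=0.98500 →hi
  mid=-2.78180 |R|=0.99474 →hi
  mid=-2.78505 |R|=0.99964 →hi
  ...
  [-2.78546,-2.78526] ⇒ x*=-2.7853
Interval (-2.7853, 0).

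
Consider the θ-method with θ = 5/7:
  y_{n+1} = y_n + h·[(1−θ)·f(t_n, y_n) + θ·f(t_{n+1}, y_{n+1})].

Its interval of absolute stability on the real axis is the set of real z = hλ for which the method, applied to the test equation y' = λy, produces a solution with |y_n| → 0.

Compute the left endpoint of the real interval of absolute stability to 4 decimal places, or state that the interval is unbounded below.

(−∞, 0) — no finite endpoint.

Test eqn y'=λy, z=hλ:
  y_{n+1} = y_n + z·[2/7·y_n + 5/7·y_{n+1}] ⇒ (1 − 5/7z)y_{n+1} = (1 + 2/7z)y_n
  Hence R(z) = (1 + 2/7z)/(1 − 5/7z).

Find x<0 with |R(x)|<1.
x=-0.33: |R|=0.7329
x=-2: |R|=0.1765
x=-10: |R|=0.2281
x=-100: |R|=0.3807
θ=5/7≥1/2 ⇒ |1+2/7x|<|1−5/7x| ∀x<0 ⇒ interval (−∞,0).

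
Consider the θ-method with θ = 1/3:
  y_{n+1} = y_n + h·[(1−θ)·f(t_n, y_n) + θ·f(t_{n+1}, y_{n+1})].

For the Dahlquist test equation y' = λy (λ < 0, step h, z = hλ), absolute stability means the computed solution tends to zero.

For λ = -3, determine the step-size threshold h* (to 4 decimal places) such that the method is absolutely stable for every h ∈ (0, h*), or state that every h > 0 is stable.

Test eqn y'=λy, z=hλ:
  y_{n+1} = y_n + z·[2/3·y_n + 1/3·y_{n+1}] ⇒ (1 − 1/3z)y_{n+1} = (1 + 2/3z)y_n
  R(z) = (1 + 2/3z)/(1 − 1/3z).

Find x<0 with |R(x)|<1.
x=-1.49: |R|=0.0045
R=−1: 1+2/3x = −1+1/3x ⇒ -1/3x=2 ⇒ x=2/(-1/3)=-6.0000
Confirm numerically:
  x=-5.800: |R|=0.97727 <1
  x=-3.809: |R|=0.67822 <1
  x=-2.586: |R|=0.38883 <1
  x=-6.372: |R|=1.03969 >1
  x=-6.098: |R|=1.01077 >1
So |R|<1 on (-6.0000, 0).

(-6.0000,0); λ=-3 ⇒ h* = (6)/3 = 2.0000.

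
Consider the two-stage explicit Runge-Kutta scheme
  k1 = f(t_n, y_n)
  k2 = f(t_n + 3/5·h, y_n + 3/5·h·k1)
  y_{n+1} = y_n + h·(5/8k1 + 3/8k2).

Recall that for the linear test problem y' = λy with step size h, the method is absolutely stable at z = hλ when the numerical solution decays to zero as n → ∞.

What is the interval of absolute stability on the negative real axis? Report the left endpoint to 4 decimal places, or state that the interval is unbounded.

z∈(-4.4444,0).

Set f=λy, z=hλ:
  k1=λy_n ⇒ h·k1=z·y_n;  k2=λ(1+3/5z)y_n ⇒ h·k2=z(1+3/5z)y_n
  y_{n+1}/y_n = 1 + 5/8z + 3/8z(1+3/5z) = 1 + z + 9/40z²
  ⇒ R(z) = 1 + z + 9/40z².

Boundary: |R(x)|=1, x<0.
x=-0.86: |R|=0.3064
R=1: x+9/40x²=0 ⇒ x=−40/9=-4.4444; min R=1−1/(4·9/40)=-0.1111>−1
Confirm numerically:
  x=-3.784: |R|=0.43770 <1
  x=-3.223: |R|=0.11424 <1
  x=-2.222: |R|=0.11111 <1
  x=-4.708: |R|=1.27918 >1
  x=-4.639: |R|=1.20307 >1
So |R|<1 on (-4.4444, 0).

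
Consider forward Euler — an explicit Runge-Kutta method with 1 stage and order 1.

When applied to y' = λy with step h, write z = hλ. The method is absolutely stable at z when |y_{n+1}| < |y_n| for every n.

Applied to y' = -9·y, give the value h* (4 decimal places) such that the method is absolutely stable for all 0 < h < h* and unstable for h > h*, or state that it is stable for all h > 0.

(-2.0000,0); λ=-9 ⇒ h* = 0.2222.

Test eqn y'=λy, z=hλ:
  order 1, 1-stage ⇒ R(z)=1+z
  (e.g. R(-0.95)=0.05000, |R|=0.05000)

Need |R(x)|<1, x<0.
x=-0.95: |R|=0.0500
|R(-2.26)|=1.2600 |R(-1.54)|=0.5400 |R(-1.14)|=0.1400
Bisect:
  x_lo=-2.6575 |R|=1.6575  x_hi=-0.1872 |R|=0.8128
  mid=-1.42234 |R|=0.42234 →hi
  mid=-2.03992 |R|=1.03992 →lo
  mid=-1.73113 |R|=0.73113 →hi
  mid=-1.88553 |R|=0.88553 →hi
  mid=-1.96273 |R|=0.96273 →hi
  mid=-2.00133 |R|=1.00133 →lo
  mid=-1.98203 |R|=0.98203 →hi
  mid=-1.99168 |R|=0.99168 →hi
  ...
  [-2.00012,-1.99997] ⇒ x*=-2.0000
Interval (-2.0000, 0).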